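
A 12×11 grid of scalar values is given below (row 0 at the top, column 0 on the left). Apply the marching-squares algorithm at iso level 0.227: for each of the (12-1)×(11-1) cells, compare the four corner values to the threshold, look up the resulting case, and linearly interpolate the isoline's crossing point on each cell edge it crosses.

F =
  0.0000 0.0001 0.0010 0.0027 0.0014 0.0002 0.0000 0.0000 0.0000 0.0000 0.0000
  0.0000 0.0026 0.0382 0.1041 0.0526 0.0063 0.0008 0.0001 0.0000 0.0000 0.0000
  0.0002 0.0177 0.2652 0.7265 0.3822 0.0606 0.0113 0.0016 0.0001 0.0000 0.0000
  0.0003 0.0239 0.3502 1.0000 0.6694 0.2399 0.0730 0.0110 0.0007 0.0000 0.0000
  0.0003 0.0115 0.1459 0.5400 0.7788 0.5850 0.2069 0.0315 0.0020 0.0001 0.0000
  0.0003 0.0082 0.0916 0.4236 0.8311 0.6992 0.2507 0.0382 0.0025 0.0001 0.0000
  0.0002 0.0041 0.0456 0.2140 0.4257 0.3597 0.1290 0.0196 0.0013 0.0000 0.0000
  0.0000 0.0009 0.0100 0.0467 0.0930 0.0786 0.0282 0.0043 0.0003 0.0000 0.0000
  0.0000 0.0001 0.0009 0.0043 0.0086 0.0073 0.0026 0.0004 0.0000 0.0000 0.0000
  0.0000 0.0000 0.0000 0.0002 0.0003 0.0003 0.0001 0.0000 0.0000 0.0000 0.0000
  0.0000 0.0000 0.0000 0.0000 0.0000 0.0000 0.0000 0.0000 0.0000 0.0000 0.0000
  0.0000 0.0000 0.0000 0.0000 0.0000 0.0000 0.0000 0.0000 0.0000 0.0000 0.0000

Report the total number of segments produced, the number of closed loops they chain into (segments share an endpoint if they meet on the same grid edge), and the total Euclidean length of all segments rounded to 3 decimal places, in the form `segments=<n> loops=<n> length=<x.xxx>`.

cell (1,1): code 0100 → (1.832,2.000)–(2.000,1.846)
cell (1,2): code 1100 → (1.197,3.000)–(1.832,2.000)
cell (1,3): code 1100 → (1.529,4.000)–(1.197,3.000)
cell (1,4): code 1000 → (2.000,4.483)–(1.529,4.000)
cell (2,1): code 0110 → (2.000,1.846)–(3.000,1.622)
cell (2,4): code 1101 → (2.928,5.000)–(2.000,4.483)
cell (2,5): code 1000 → (3.000,5.077)–(2.928,5.000)
cell (3,1): code 0010 → (3.000,1.622)–(3.603,2.000)
cell (3,2): code 0111 → (3.603,2.000)–(4.000,2.206)
cell (3,5): code 1001 → (4.000,5.947)–(3.000,5.077)
cell (4,2): code 0110 → (4.000,2.206)–(5.000,2.408)
cell (4,5): code 1101 → (4.459,6.000)–(4.000,5.947)
cell (4,6): code 1000 → (5.000,6.112)–(4.459,6.000)
cell (5,2): code 0010 → (5.000,2.408)–(5.938,3.000)
cell (5,3): code 0111 → (5.938,3.000)–(6.000,3.061)
cell (5,5): code 1011 → (6.000,5.575)–(5.195,6.000)
cell (5,6): code 0001 → (5.195,6.000)–(5.000,6.112)
cell (6,3): code 0010 → (6.000,3.061)–(6.597,4.000)
cell (6,4): code 0011 → (6.597,4.000)–(6.472,5.000)
cell (6,5): code 0001 → (6.472,5.000)–(6.000,5.575)
total: 20 segments, chained into 1 closed loop(s), length Σ = 15.047353

segments=20 loops=1 length=15.047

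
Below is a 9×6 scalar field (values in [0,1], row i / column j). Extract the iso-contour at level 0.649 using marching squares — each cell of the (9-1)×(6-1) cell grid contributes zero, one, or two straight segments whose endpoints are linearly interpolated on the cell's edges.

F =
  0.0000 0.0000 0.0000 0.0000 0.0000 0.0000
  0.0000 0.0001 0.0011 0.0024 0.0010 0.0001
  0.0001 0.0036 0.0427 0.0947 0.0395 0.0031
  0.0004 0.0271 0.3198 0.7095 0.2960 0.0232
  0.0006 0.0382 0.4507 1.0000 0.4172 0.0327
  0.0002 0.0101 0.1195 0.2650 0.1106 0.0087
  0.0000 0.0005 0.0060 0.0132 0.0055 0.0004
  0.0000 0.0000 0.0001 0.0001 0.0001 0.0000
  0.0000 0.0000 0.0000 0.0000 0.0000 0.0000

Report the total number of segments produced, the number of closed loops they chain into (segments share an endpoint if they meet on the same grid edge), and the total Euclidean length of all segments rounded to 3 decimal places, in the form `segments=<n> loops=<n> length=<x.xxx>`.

cell (2,2): code 0100 → (2.902,3.000)–(3.000,2.845)
cell (2,3): code 1000 → (3.000,3.146)–(2.902,3.000)
cell (3,2): code 0110 → (3.000,2.845)–(4.000,2.361)
cell (3,3): code 1001 → (4.000,3.602)–(3.000,3.146)
cell (4,2): code 0010 → (4.000,2.361)–(4.478,3.000)
cell (4,3): code 0001 → (4.478,3.000)–(4.000,3.602)
total: 6 segments, chained into 1 closed loop(s), length Σ = 4.136386

segments=6 loops=1 length=4.136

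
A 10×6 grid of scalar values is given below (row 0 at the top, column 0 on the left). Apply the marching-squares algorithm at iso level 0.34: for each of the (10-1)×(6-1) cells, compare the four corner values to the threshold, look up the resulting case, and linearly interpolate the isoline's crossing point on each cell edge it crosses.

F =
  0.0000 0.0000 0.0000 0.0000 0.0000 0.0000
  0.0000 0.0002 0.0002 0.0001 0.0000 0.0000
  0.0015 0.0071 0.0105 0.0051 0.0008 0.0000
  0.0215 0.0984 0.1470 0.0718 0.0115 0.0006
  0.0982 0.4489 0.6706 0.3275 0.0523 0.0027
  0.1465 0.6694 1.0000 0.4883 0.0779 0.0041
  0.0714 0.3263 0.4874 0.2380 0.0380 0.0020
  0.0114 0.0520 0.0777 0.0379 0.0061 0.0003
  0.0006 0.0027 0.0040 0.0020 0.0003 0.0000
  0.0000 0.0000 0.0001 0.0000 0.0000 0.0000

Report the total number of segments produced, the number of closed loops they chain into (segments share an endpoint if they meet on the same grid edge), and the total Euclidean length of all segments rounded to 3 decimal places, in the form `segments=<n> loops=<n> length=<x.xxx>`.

segments=12 loops=1 length=8.956

cell (3,0): code 0100 → (3.689,1.000)–(4.000,0.689)
cell (3,1): code 1100 → (3.369,2.000)–(3.689,1.000)
cell (3,2): code 1000 → (4.000,2.964)–(3.369,2.000)
cell (4,0): code 0110 → (4.000,0.689)–(5.000,0.370)
cell (4,2): code 1101 → (4.078,3.000)–(4.000,2.964)
cell (4,3): code 1000 → (5.000,3.361)–(4.078,3.000)
cell (5,0): code 0010 → (5.000,0.370)–(5.960,1.000)
cell (5,1): code 0111 → (5.960,1.000)–(6.000,1.085)
cell (5,2): code 1011 → (6.000,2.591)–(5.592,3.000)
cell (5,3): code 0001 → (5.592,3.000)–(5.000,3.361)
cell (6,1): code 0010 → (6.000,1.085)–(6.360,2.000)
cell (6,2): code 0001 → (6.360,2.000)–(6.000,2.591)
total: 12 segments, chained into 1 closed loop(s), length Σ = 8.956241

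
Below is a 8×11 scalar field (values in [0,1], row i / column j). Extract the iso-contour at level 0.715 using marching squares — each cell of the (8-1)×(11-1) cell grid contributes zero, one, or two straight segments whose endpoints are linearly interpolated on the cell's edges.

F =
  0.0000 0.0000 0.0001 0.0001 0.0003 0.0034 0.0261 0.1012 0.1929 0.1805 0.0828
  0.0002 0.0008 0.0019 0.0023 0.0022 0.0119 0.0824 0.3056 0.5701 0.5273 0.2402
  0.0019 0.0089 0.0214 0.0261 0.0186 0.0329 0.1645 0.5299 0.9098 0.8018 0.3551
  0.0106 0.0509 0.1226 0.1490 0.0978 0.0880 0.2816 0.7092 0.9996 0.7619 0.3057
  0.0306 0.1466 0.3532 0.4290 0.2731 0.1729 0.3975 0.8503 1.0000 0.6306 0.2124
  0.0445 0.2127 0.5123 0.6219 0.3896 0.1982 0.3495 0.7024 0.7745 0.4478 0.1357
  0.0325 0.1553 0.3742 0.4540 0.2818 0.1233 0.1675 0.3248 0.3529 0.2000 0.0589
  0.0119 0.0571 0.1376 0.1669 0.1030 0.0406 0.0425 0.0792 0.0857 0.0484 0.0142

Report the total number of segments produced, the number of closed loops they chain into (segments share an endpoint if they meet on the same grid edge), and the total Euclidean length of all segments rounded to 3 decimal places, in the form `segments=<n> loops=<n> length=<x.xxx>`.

segments=14 loops=1 length=9.770

cell (1,7): code 0100 → (1.427,8.000)–(2.000,7.487)
cell (1,8): code 1100 → (1.684,9.000)–(1.427,8.000)
cell (1,9): code 1000 → (2.000,9.194)–(1.684,9.000)
cell (2,7): code 0110 → (2.000,7.487)–(3.000,7.020)
cell (2,9): code 1001 → (3.000,9.103)–(2.000,9.194)
cell (3,6): code 0100 → (3.041,7.000)–(4.000,6.701)
cell (3,7): code 1110 → (3.000,7.020)–(3.041,7.000)
cell (3,8): code 1011 → (4.000,8.772)–(3.357,9.000)
cell (3,9): code 0001 → (3.357,9.000)–(3.000,9.103)
cell (4,6): code 0010 → (4.000,6.701)–(4.915,7.000)
cell (4,7): code 0111 → (4.915,7.000)–(5.000,7.175)
cell (4,8): code 1001 → (5.000,8.182)–(4.000,8.772)
cell (5,7): code 0010 → (5.000,7.175)–(5.141,8.000)
cell (5,8): code 0001 → (5.141,8.000)–(5.000,8.182)
total: 14 segments, chained into 1 closed loop(s), length Σ = 9.770084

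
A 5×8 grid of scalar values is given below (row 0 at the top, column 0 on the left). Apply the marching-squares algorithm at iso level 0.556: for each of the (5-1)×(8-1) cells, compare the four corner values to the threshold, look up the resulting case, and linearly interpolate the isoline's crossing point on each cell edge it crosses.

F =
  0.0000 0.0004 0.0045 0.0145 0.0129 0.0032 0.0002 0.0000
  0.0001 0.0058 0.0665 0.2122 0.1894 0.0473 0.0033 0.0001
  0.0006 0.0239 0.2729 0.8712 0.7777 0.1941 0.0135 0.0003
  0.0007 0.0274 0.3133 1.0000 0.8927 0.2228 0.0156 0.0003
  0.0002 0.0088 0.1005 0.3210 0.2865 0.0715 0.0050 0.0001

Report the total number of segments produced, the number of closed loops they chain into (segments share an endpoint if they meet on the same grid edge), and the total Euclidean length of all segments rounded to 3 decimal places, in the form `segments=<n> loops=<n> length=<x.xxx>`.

cell (1,2): code 0100 → (1.522,3.000)–(2.000,2.473)
cell (1,3): code 1100 → (1.623,4.000)–(1.522,3.000)
cell (1,4): code 1000 → (2.000,4.380)–(1.623,4.000)
cell (2,2): code 0110 → (2.000,2.473)–(3.000,2.353)
cell (2,4): code 1001 → (3.000,4.503)–(2.000,4.380)
cell (3,2): code 0010 → (3.000,2.353)–(3.654,3.000)
cell (3,3): code 0011 → (3.654,3.000)–(3.555,4.000)
cell (3,4): code 0001 → (3.555,4.000)–(3.000,4.503)
total: 8 segments, chained into 1 closed loop(s), length Σ = 6.939938

segments=8 loops=1 length=6.940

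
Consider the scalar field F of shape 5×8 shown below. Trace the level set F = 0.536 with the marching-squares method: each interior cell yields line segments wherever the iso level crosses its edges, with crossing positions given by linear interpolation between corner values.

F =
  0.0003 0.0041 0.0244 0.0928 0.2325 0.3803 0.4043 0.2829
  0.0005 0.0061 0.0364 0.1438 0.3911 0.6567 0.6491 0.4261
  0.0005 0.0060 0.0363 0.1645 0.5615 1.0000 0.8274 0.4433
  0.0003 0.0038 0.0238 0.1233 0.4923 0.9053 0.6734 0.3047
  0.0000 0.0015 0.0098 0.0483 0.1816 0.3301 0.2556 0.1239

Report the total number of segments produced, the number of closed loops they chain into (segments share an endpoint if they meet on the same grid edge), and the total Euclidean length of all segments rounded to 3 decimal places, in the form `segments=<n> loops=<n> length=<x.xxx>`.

cell (0,4): code 0100 → (0.563,5.000)–(1.000,4.546)
cell (0,5): code 1100 → (0.538,6.000)–(0.563,5.000)
cell (0,6): code 1000 → (1.000,6.507)–(0.538,6.000)
cell (1,3): code 0100 → (1.850,4.000)–(2.000,3.936)
cell (1,4): code 1110 → (1.000,4.546)–(1.850,4.000)
cell (1,6): code 1001 → (2.000,6.759)–(1.000,6.507)
cell (2,3): code 0010 → (2.000,3.936)–(2.368,4.000)
cell (2,4): code 0111 → (2.368,4.000)–(3.000,4.106)
cell (2,6): code 1001 → (3.000,6.373)–(2.000,6.759)
cell (3,4): code 0010 → (3.000,4.106)–(3.642,5.000)
cell (3,5): code 0011 → (3.642,5.000)–(3.329,6.000)
cell (3,6): code 0001 → (3.329,6.000)–(3.000,6.373)
total: 12 segments, chained into 1 closed loop(s), length Σ = 9.252922

segments=12 loops=1 length=9.253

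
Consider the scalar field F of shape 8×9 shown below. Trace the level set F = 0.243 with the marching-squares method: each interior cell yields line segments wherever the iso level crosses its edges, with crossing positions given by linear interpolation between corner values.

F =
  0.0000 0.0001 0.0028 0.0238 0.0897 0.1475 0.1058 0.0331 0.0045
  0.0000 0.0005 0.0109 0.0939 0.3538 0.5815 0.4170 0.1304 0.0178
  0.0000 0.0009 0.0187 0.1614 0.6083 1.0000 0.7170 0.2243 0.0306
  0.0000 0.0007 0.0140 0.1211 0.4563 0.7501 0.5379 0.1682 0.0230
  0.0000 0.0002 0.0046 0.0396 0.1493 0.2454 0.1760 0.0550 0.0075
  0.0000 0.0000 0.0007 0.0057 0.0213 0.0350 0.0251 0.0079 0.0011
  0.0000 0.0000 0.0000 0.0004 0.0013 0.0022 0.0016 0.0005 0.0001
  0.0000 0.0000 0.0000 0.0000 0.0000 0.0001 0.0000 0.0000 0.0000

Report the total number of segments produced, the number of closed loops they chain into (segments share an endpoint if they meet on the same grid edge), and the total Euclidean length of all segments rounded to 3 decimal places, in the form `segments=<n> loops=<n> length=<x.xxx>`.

cell (0,3): code 0100 → (0.580,4.000)–(1.000,3.574)
cell (0,4): code 1100 → (0.220,5.000)–(0.580,4.000)
cell (0,5): code 1100 → (0.441,6.000)–(0.220,5.000)
cell (0,6): code 1000 → (1.000,6.607)–(0.441,6.000)
cell (1,3): code 0110 → (1.000,3.574)–(2.000,3.183)
cell (1,6): code 1001 → (2.000,6.962)–(1.000,6.607)
cell (2,3): code 0110 → (2.000,3.183)–(3.000,3.364)
cell (2,6): code 1001 → (3.000,6.798)–(2.000,6.962)
cell (3,3): code 0010 → (3.000,3.364)–(3.695,4.000)
cell (3,4): code 0111 → (3.695,4.000)–(4.000,4.975)
cell (3,5): code 1011 → (4.000,5.035)–(3.815,6.000)
cell (3,6): code 0001 → (3.815,6.000)–(3.000,6.798)
cell (4,4): code 0010 → (4.000,4.975)–(4.011,5.000)
cell (4,5): code 0001 → (4.011,5.000)–(4.000,5.035)
total: 14 segments, chained into 1 closed loop(s), length Σ = 11.826118

segments=14 loops=1 length=11.826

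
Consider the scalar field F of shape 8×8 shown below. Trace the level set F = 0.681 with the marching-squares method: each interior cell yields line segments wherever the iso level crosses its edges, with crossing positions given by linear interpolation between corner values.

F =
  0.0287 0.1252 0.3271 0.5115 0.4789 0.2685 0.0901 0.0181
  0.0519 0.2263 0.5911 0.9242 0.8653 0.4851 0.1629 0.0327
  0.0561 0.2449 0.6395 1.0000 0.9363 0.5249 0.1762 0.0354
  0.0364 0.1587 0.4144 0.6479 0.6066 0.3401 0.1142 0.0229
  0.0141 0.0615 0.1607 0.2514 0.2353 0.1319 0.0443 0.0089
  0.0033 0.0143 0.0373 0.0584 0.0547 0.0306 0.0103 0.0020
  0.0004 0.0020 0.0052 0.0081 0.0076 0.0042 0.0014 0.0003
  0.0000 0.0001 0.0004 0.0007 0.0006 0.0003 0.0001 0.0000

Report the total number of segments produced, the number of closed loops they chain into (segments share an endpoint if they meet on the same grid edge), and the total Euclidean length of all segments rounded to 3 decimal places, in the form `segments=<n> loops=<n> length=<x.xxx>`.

segments=8 loops=1 length=7.913

cell (0,2): code 0100 → (0.411,3.000)–(1.000,2.270)
cell (0,3): code 1100 → (0.523,4.000)–(0.411,3.000)
cell (0,4): code 1000 → (1.000,4.485)–(0.523,4.000)
cell (1,2): code 0110 → (1.000,2.270)–(2.000,2.115)
cell (1,4): code 1001 → (2.000,4.621)–(1.000,4.485)
cell (2,2): code 0010 → (2.000,2.115)–(2.906,3.000)
cell (2,3): code 0011 → (2.906,3.000)–(2.774,4.000)
cell (2,4): code 0001 → (2.774,4.000)–(2.000,4.621)
total: 8 segments, chained into 1 closed loop(s), length Σ = 7.913066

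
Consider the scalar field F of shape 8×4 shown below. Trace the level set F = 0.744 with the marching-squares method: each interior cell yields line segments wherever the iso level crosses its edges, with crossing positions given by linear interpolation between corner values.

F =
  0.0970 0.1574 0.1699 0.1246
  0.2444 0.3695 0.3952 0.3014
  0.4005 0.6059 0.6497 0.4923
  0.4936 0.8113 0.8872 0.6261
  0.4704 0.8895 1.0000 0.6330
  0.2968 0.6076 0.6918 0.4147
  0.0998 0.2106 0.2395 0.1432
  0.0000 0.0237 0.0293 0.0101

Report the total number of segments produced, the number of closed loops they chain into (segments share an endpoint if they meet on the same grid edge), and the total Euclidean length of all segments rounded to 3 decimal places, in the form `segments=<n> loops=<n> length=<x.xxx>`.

cell (2,0): code 0100 → (2.672,1.000)–(3.000,0.788)
cell (2,1): code 1100 → (2.397,2.000)–(2.672,1.000)
cell (2,2): code 1000 → (3.000,2.548)–(2.397,2.000)
cell (3,0): code 0110 → (3.000,0.788)–(4.000,0.653)
cell (3,2): code 1001 → (4.000,2.698)–(3.000,2.548)
cell (4,0): code 0010 → (4.000,0.653)–(4.516,1.000)
cell (4,1): code 0011 → (4.516,1.000)–(4.831,2.000)
cell (4,2): code 0001 → (4.831,2.000)–(4.000,2.698)
total: 8 segments, chained into 1 closed loop(s), length Σ = 7.017608

segments=8 loops=1 length=7.018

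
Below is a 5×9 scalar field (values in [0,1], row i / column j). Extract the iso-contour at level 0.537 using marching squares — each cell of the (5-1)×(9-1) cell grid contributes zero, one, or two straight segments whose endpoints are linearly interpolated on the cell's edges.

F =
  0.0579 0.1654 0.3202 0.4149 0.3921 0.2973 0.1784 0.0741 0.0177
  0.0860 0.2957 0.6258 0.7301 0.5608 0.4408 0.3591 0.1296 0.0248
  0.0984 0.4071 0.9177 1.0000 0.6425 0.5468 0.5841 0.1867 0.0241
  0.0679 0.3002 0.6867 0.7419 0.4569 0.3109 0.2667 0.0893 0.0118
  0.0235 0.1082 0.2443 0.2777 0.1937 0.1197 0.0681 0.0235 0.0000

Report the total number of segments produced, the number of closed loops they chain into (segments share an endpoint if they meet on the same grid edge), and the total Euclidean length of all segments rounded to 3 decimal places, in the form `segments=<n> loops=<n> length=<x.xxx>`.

segments=16 loops=1 length=12.628

cell (0,1): code 0100 → (0.709,2.000)–(1.000,1.731)
cell (0,2): code 1100 → (0.387,3.000)–(0.709,2.000)
cell (0,3): code 1100 → (0.859,4.000)–(0.387,3.000)
cell (0,4): code 1000 → (1.000,4.198)–(0.859,4.000)
cell (1,1): code 0110 → (1.000,1.731)–(2.000,1.254)
cell (1,4): code 1101 → (1.908,5.000)–(1.000,4.198)
cell (1,5): code 1100 → (1.791,6.000)–(1.908,5.000)
cell (1,6): code 1000 → (2.000,6.119)–(1.791,6.000)
cell (2,1): code 0110 → (2.000,1.254)–(3.000,1.613)
cell (2,3): code 1011 → (3.000,3.719)–(2.568,4.000)
cell (2,4): code 0011 → (2.568,4.000)–(2.042,5.000)
cell (2,5): code 0011 → (2.042,5.000)–(2.148,6.000)
cell (2,6): code 0001 → (2.148,6.000)–(2.000,6.119)
cell (3,1): code 0010 → (3.000,1.613)–(3.338,2.000)
cell (3,2): code 0011 → (3.338,2.000)–(3.441,3.000)
cell (3,3): code 0001 → (3.441,3.000)–(3.000,3.719)
total: 16 segments, chained into 1 closed loop(s), length Σ = 12.628019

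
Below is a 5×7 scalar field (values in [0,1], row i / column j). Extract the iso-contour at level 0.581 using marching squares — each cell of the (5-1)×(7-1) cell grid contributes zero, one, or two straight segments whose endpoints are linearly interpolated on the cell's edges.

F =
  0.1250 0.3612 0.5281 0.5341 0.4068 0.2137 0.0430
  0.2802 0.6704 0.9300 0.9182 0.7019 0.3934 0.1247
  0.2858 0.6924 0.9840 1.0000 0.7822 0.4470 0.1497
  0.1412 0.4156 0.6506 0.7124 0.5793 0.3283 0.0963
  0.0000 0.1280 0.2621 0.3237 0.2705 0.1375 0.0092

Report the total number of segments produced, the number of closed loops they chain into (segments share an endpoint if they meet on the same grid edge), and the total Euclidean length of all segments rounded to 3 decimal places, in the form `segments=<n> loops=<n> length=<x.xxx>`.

cell (0,0): code 0100 → (0.711,1.000)–(1.000,0.771)
cell (0,1): code 1100 → (0.132,2.000)–(0.711,1.000)
cell (0,2): code 1100 → (0.122,3.000)–(0.132,2.000)
cell (0,3): code 1100 → (0.590,4.000)–(0.122,3.000)
cell (0,4): code 1000 → (1.000,4.392)–(0.590,4.000)
cell (1,0): code 0110 → (1.000,0.771)–(2.000,0.726)
cell (1,4): code 1001 → (2.000,4.600)–(1.000,4.392)
cell (2,0): code 0010 → (2.000,0.726)–(2.402,1.000)
cell (2,1): code 0111 → (2.402,1.000)–(3.000,1.704)
cell (2,3): code 1011 → (3.000,3.987)–(2.992,4.000)
cell (2,4): code 0001 → (2.992,4.000)–(2.000,4.600)
cell (3,1): code 0010 → (3.000,1.704)–(3.179,2.000)
cell (3,2): code 0011 → (3.179,2.000)–(3.338,3.000)
cell (3,3): code 0001 → (3.338,3.000)–(3.000,3.987)
total: 14 segments, chained into 1 closed loop(s), length Σ = 11.204941

segments=14 loops=1 length=11.205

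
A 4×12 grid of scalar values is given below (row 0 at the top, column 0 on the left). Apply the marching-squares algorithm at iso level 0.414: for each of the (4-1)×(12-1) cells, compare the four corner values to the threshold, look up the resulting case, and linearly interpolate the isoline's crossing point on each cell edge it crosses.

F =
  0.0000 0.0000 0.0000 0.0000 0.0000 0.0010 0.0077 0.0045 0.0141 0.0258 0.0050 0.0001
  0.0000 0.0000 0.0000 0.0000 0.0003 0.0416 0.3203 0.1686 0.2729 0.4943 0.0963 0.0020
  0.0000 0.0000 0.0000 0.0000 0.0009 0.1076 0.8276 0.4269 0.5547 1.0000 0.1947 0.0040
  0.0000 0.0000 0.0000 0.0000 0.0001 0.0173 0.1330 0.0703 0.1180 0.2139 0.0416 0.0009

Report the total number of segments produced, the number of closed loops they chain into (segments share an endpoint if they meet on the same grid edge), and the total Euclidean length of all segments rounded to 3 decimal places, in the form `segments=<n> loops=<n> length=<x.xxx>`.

segments=12 loops=1 length=11.100

cell (0,8): code 0100 → (0.829,9.000)–(1.000,8.637)
cell (0,9): code 1000 → (1.000,9.202)–(0.829,9.000)
cell (1,5): code 0100 → (1.185,6.000)–(2.000,5.426)
cell (1,6): code 1100 → (1.950,7.000)–(1.185,6.000)
cell (1,7): code 1100 → (1.501,8.000)–(1.950,7.000)
cell (1,8): code 1110 → (1.000,8.637)–(1.501,8.000)
cell (1,9): code 1001 → (2.000,9.728)–(1.000,9.202)
cell (2,5): code 0010 → (2.000,5.426)–(2.595,6.000)
cell (2,6): code 0011 → (2.595,6.000)–(2.036,7.000)
cell (2,7): code 0011 → (2.036,7.000)–(2.322,8.000)
cell (2,8): code 0011 → (2.322,8.000)–(2.745,9.000)
cell (2,9): code 0001 → (2.745,9.000)–(2.000,9.728)
total: 12 segments, chained into 1 closed loop(s), length Σ = 11.100027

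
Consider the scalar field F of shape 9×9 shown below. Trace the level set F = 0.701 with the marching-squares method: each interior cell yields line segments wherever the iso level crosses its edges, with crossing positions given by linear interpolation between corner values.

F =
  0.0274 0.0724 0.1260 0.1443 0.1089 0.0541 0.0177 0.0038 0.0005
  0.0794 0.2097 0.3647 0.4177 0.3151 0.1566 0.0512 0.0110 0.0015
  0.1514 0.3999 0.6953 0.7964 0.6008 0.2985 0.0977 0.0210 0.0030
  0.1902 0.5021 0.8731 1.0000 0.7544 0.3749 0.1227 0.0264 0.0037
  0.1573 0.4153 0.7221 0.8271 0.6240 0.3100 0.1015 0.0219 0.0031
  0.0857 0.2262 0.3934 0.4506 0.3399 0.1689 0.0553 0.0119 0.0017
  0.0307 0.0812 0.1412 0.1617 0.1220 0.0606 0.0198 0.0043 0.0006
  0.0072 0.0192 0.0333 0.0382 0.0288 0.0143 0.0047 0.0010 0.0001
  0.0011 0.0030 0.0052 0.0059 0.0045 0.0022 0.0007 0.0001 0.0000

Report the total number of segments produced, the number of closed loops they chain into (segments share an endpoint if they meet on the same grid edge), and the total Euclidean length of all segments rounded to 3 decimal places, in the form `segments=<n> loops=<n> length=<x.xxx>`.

cell (1,2): code 0100 → (1.748,3.000)–(2.000,2.056)
cell (1,3): code 1000 → (2.000,3.488)–(1.748,3.000)
cell (2,1): code 0100 → (2.032,2.000)–(3.000,1.536)
cell (2,2): code 1110 → (2.000,2.056)–(2.032,2.000)
cell (2,3): code 1101 → (2.652,4.000)–(2.000,3.488)
cell (2,4): code 1000 → (3.000,4.141)–(2.652,4.000)
cell (3,1): code 0110 → (3.000,1.536)–(4.000,1.931)
cell (3,3): code 1011 → (4.000,3.621)–(3.410,4.000)
cell (3,4): code 0001 → (3.410,4.000)–(3.000,4.141)
cell (4,1): code 0010 → (4.000,1.931)–(4.064,2.000)
cell (4,2): code 0011 → (4.064,2.000)–(4.335,3.000)
cell (4,3): code 0001 → (4.335,3.000)–(4.000,3.621)
total: 12 segments, chained into 1 closed loop(s), length Σ = 7.913811

segments=12 loops=1 length=7.914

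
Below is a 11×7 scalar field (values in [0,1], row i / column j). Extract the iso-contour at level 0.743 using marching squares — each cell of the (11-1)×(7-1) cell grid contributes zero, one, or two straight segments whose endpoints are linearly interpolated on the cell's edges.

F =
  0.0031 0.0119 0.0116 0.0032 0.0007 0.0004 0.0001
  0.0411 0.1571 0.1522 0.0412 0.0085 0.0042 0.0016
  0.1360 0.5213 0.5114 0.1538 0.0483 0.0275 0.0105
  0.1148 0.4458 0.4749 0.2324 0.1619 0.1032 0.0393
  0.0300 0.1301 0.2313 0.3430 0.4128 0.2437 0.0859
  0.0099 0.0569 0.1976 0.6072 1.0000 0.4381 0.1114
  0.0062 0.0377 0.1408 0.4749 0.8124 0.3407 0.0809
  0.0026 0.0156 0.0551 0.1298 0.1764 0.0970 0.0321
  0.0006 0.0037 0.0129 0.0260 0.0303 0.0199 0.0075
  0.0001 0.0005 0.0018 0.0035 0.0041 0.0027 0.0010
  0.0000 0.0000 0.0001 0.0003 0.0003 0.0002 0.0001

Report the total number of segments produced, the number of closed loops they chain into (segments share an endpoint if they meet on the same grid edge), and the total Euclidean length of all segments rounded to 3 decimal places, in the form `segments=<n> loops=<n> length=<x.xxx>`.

segments=6 loops=1 length=3.979

cell (4,3): code 0100 → (4.562,4.000)–(5.000,3.346)
cell (4,4): code 1000 → (5.000,4.457)–(4.562,4.000)
cell (5,3): code 0110 → (5.000,3.346)–(6.000,3.794)
cell (5,4): code 1001 → (6.000,4.147)–(5.000,4.457)
cell (6,3): code 0010 → (6.000,3.794)–(6.109,4.000)
cell (6,4): code 0001 → (6.109,4.000)–(6.000,4.147)
total: 6 segments, chained into 1 closed loop(s), length Σ = 3.979233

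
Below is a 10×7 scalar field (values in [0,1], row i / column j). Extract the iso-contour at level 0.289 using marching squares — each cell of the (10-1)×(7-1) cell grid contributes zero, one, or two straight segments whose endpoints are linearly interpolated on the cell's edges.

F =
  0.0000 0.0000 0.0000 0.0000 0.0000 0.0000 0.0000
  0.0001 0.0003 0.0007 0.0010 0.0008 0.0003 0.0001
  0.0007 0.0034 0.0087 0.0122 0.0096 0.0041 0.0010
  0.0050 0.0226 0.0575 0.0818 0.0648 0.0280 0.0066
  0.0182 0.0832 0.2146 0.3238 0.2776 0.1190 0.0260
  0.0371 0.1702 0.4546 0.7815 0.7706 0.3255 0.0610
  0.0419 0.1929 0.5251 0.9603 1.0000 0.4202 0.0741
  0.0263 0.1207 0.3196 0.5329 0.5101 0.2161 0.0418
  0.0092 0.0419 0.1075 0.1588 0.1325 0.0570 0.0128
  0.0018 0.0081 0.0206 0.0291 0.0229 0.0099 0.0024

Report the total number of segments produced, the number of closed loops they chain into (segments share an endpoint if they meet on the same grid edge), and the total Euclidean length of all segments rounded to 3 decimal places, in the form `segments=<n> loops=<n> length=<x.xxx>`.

segments=16 loops=1 length=12.171

cell (3,2): code 0100 → (3.856,3.000)–(4.000,2.681)
cell (3,3): code 1000 → (4.000,3.753)–(3.856,3.000)
cell (4,1): code 0100 → (4.310,2.000)–(5.000,1.418)
cell (4,2): code 1110 → (4.000,2.681)–(4.310,2.000)
cell (4,3): code 1101 → (4.023,4.000)–(4.000,3.753)
cell (4,4): code 1100 → (4.823,5.000)–(4.023,4.000)
cell (4,5): code 1000 → (5.000,5.138)–(4.823,5.000)
cell (5,1): code 0110 → (5.000,1.418)–(6.000,1.289)
cell (5,5): code 1001 → (6.000,5.379)–(5.000,5.138)
cell (6,1): code 0110 → (6.000,1.289)–(7.000,1.846)
cell (6,4): code 1011 → (7.000,4.752)–(6.643,5.000)
cell (6,5): code 0001 → (6.643,5.000)–(6.000,5.379)
cell (7,1): code 0010 → (7.000,1.846)–(7.144,2.000)
cell (7,2): code 0011 → (7.144,2.000)–(7.652,3.000)
cell (7,3): code 0011 → (7.652,3.000)–(7.586,4.000)
cell (7,4): code 0001 → (7.586,4.000)–(7.000,4.752)
total: 16 segments, chained into 1 closed loop(s), length Σ = 12.170904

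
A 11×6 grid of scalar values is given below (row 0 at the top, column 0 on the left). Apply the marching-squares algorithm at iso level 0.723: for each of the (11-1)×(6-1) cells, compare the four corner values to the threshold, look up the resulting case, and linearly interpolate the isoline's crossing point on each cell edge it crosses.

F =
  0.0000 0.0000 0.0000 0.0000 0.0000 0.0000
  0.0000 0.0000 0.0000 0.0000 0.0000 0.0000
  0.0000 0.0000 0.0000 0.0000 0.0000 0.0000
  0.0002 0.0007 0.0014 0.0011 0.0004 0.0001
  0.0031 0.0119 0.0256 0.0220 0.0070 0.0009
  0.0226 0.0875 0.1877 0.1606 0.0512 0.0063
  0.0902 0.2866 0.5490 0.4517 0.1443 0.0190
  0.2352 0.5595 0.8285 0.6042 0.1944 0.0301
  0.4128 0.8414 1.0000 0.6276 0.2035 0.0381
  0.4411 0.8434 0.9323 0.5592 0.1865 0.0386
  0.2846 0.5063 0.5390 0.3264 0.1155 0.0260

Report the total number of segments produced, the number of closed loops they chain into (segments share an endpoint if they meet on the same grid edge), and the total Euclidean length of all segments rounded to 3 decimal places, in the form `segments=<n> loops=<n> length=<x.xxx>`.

cell (6,1): code 0100 → (6.623,2.000)–(7.000,1.608)
cell (6,2): code 1000 → (7.000,2.470)–(6.623,2.000)
cell (7,0): code 0100 → (7.580,1.000)–(8.000,0.724)
cell (7,1): code 1110 → (7.000,1.608)–(7.580,1.000)
cell (7,2): code 1001 → (8.000,2.744)–(7.000,2.470)
cell (8,0): code 0110 → (8.000,0.724)–(9.000,0.701)
cell (8,2): code 1001 → (9.000,2.561)–(8.000,2.744)
cell (9,0): code 0010 → (9.000,0.701)–(9.357,1.000)
cell (9,1): code 0011 → (9.357,1.000)–(9.532,2.000)
cell (9,2): code 0001 → (9.532,2.000)–(9.000,2.561)
total: 10 segments, chained into 1 closed loop(s), length Σ = 7.798223

segments=10 loops=1 length=7.798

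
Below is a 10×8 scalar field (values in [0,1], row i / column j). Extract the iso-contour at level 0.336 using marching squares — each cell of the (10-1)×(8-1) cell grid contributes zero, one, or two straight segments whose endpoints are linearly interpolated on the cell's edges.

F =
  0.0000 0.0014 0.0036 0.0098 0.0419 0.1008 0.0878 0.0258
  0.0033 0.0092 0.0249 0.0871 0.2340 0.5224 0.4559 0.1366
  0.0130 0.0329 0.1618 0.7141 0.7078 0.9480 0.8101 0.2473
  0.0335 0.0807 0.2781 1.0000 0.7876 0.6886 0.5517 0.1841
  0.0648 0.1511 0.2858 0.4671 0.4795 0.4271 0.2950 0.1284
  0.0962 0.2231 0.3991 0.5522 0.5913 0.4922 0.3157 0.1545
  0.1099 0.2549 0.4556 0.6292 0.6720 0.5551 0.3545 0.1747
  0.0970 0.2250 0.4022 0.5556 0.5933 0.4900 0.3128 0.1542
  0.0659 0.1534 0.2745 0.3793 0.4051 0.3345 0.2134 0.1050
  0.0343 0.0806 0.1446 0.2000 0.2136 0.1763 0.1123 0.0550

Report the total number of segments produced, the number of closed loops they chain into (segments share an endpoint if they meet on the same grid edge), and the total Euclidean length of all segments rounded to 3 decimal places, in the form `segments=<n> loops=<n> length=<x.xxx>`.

segments=28 loops=1 length=21.760

cell (0,4): code 0100 → (0.558,5.000)–(1.000,4.354)
cell (0,5): code 1100 → (0.674,6.000)–(0.558,5.000)
cell (0,6): code 1000 → (1.000,6.376)–(0.674,6.000)
cell (1,2): code 0100 → (1.397,3.000)–(2.000,2.315)
cell (1,3): code 1100 → (1.215,4.000)–(1.397,3.000)
cell (1,4): code 1110 → (1.000,4.354)–(1.215,4.000)
cell (1,6): code 1001 → (2.000,6.842)–(1.000,6.376)
cell (2,2): code 0110 → (2.000,2.315)–(3.000,2.080)
cell (2,6): code 1001 → (3.000,6.587)–(2.000,6.842)
cell (3,2): code 0110 → (3.000,2.080)–(4.000,2.277)
cell (3,5): code 1011 → (4.000,5.690)–(3.840,6.000)
cell (3,6): code 0001 → (3.840,6.000)–(3.000,6.587)
cell (4,1): code 0100 → (4.443,2.000)–(5.000,1.641)
cell (4,2): code 1110 → (4.000,2.277)–(4.443,2.000)
cell (4,5): code 1001 → (5.000,5.885)–(4.000,5.690)
cell (5,1): code 0110 → (5.000,1.641)–(6.000,1.404)
cell (5,5): code 1101 → (5.523,6.000)–(5.000,5.885)
cell (5,6): code 1000 → (6.000,6.103)–(5.523,6.000)
cell (6,1): code 0110 → (6.000,1.404)–(7.000,1.626)
cell (6,5): code 1011 → (7.000,5.869)–(6.444,6.000)
cell (6,6): code 0001 → (6.444,6.000)–(6.000,6.103)
cell (7,1): code 0010 → (7.000,1.626)–(7.518,2.000)
cell (7,2): code 0111 → (7.518,2.000)–(8.000,2.587)
cell (7,4): code 1011 → (8.000,4.979)–(7.990,5.000)
cell (7,5): code 0001 → (7.990,5.000)–(7.000,5.869)
cell (8,2): code 0010 → (8.000,2.587)–(8.241,3.000)
cell (8,3): code 0011 → (8.241,3.000)–(8.361,4.000)
cell (8,4): code 0001 → (8.361,4.000)–(8.000,4.979)
total: 28 segments, chained into 1 closed loop(s), length Σ = 21.760084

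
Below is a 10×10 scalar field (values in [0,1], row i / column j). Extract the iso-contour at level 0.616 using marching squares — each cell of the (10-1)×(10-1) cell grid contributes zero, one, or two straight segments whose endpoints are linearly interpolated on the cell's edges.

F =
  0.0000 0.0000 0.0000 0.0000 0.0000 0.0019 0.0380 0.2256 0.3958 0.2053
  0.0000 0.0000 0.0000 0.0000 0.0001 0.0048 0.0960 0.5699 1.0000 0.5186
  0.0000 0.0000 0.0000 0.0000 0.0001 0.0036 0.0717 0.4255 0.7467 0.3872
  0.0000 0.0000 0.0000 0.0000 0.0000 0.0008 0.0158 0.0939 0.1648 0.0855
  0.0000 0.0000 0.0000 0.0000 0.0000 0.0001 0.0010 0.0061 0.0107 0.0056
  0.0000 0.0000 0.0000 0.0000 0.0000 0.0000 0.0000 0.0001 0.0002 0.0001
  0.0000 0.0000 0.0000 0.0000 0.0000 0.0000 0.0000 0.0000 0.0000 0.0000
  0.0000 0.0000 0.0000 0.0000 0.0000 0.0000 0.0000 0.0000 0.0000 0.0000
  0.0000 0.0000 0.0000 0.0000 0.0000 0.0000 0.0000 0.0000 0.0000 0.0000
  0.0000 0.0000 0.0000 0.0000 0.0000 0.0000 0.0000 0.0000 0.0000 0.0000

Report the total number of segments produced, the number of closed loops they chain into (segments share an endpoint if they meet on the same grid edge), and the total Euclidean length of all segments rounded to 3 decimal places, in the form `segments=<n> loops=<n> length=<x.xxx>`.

cell (0,7): code 0100 → (0.364,8.000)–(1.000,7.107)
cell (0,8): code 1000 → (1.000,8.798)–(0.364,8.000)
cell (1,7): code 0110 → (1.000,7.107)–(2.000,7.593)
cell (1,8): code 1001 → (2.000,8.364)–(1.000,8.798)
cell (2,7): code 0010 → (2.000,7.593)–(2.225,8.000)
cell (2,8): code 0001 → (2.225,8.000)–(2.000,8.364)
total: 6 segments, chained into 1 closed loop(s), length Σ = 5.209925

segments=6 loops=1 length=5.210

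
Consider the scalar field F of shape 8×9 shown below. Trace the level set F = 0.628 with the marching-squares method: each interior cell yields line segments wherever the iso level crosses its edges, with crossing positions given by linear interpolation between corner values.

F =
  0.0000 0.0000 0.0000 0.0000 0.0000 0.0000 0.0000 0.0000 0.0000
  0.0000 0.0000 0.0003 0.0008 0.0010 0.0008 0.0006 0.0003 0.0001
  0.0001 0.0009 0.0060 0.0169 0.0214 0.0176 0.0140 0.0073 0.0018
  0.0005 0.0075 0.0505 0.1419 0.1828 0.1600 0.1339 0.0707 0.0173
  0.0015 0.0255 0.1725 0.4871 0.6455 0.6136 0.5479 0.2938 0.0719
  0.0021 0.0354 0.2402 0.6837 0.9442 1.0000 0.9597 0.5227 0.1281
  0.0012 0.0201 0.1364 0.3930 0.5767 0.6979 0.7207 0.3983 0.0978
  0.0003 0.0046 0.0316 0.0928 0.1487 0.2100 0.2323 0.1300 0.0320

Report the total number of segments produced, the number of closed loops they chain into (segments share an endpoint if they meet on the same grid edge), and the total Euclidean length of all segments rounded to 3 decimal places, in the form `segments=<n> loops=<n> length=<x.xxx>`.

segments=14 loops=1 length=9.614

cell (3,3): code 0100 → (3.962,4.000)–(4.000,3.890)
cell (3,4): code 1000 → (4.000,4.549)–(3.962,4.000)
cell (4,2): code 0100 → (4.717,3.000)–(5.000,2.874)
cell (4,3): code 1110 → (4.000,3.890)–(4.717,3.000)
cell (4,4): code 1101 → (4.037,5.000)–(4.000,4.549)
cell (4,5): code 1100 → (4.195,6.000)–(4.037,5.000)
cell (4,6): code 1000 → (5.000,6.759)–(4.195,6.000)
cell (5,2): code 0010 → (5.000,2.874)–(5.192,3.000)
cell (5,3): code 0011 → (5.192,3.000)–(5.860,4.000)
cell (5,4): code 0111 → (5.860,4.000)–(6.000,4.423)
cell (5,6): code 1001 → (6.000,6.288)–(5.000,6.759)
cell (6,4): code 0010 → (6.000,4.423)–(6.143,5.000)
cell (6,5): code 0011 → (6.143,5.000)–(6.190,6.000)
cell (6,6): code 0001 → (6.190,6.000)–(6.000,6.288)
total: 14 segments, chained into 1 closed loop(s), length Σ = 9.614178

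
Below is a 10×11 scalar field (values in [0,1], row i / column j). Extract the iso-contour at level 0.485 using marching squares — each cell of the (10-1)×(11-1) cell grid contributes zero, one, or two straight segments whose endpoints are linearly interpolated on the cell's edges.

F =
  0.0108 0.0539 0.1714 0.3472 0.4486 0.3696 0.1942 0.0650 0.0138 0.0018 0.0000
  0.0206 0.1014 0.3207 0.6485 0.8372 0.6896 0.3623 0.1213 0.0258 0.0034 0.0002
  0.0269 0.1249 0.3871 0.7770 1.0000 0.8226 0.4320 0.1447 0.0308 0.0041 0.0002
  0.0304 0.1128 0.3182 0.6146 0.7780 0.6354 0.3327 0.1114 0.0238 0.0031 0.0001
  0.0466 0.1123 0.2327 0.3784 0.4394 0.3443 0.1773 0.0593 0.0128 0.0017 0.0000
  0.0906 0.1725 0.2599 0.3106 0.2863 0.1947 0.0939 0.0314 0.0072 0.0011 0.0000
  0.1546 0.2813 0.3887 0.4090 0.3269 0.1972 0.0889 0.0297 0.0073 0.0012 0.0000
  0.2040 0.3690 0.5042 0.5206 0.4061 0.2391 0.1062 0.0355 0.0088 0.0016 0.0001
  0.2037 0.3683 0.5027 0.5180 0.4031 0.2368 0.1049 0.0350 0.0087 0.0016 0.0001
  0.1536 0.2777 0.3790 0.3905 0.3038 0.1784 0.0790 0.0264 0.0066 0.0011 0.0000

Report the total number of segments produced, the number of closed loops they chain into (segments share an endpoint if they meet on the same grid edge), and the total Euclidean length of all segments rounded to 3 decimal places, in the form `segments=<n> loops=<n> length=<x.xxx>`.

cell (0,2): code 0100 → (0.457,3.000)–(1.000,2.501)
cell (0,3): code 1100 → (0.094,4.000)–(0.457,3.000)
cell (0,4): code 1100 → (0.361,5.000)–(0.094,4.000)
cell (0,5): code 1000 → (1.000,5.625)–(0.361,5.000)
cell (1,2): code 0110 → (1.000,2.501)–(2.000,2.251)
cell (1,5): code 1001 → (2.000,5.864)–(1.000,5.625)
cell (2,2): code 0110 → (2.000,2.251)–(3.000,2.563)
cell (2,5): code 1001 → (3.000,5.497)–(2.000,5.864)
cell (3,2): code 0010 → (3.000,2.563)–(3.549,3.000)
cell (3,3): code 0011 → (3.549,3.000)–(3.865,4.000)
cell (3,4): code 0011 → (3.865,4.000)–(3.517,5.000)
cell (3,5): code 0001 → (3.517,5.000)–(3.000,5.497)
cell (6,1): code 0100 → (6.834,2.000)–(7.000,1.858)
cell (6,2): code 1100 → (6.681,3.000)–(6.834,2.000)
cell (6,3): code 1000 → (7.000,3.311)–(6.681,3.000)
cell (7,1): code 0110 → (7.000,1.858)–(8.000,1.868)
cell (7,3): code 1001 → (8.000,3.287)–(7.000,3.311)
cell (8,1): code 0010 → (8.000,1.868)–(8.143,2.000)
cell (8,2): code 0011 → (8.143,2.000)–(8.259,3.000)
cell (8,3): code 0001 → (8.259,3.000)–(8.000,3.287)
total: 20 segments, chained into 2 closed loop(s), length Σ = 16.692340

segments=20 loops=2 length=16.692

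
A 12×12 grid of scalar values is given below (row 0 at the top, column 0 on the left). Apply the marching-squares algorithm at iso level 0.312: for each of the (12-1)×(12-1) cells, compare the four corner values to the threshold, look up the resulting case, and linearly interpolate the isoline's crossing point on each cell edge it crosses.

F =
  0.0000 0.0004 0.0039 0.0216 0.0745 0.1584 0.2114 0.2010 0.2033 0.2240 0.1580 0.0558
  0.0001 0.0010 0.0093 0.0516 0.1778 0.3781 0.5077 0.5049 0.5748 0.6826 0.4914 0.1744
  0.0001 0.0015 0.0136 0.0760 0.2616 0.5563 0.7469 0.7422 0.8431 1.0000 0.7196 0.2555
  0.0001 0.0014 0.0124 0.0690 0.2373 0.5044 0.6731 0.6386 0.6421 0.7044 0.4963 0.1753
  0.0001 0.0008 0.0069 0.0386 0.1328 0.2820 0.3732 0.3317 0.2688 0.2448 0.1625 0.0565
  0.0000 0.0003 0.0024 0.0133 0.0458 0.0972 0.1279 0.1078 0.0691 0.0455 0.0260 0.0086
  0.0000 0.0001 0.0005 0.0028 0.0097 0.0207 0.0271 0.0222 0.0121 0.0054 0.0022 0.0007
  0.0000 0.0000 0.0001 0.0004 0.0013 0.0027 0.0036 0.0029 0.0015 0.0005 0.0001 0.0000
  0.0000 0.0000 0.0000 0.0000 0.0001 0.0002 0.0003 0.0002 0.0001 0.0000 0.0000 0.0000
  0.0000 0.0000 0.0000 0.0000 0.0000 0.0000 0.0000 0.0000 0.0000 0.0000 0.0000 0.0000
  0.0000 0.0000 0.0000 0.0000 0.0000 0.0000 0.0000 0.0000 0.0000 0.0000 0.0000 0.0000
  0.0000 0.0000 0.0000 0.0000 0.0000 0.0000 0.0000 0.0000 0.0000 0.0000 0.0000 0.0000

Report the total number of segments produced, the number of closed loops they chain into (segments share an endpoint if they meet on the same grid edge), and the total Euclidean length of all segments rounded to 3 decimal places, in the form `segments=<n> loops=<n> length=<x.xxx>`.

segments=20 loops=1 length=17.624

cell (0,4): code 0100 → (0.699,5.000)–(1.000,4.670)
cell (0,5): code 1100 → (0.340,6.000)–(0.699,5.000)
cell (0,6): code 1100 → (0.365,7.000)–(0.340,6.000)
cell (0,7): code 1100 → (0.293,8.000)–(0.365,7.000)
cell (0,8): code 1100 → (0.192,9.000)–(0.293,8.000)
cell (0,9): code 1100 → (0.462,10.000)–(0.192,9.000)
cell (0,10): code 1000 → (1.000,10.566)–(0.462,10.000)
cell (1,4): code 0110 → (1.000,4.670)–(2.000,4.171)
cell (1,10): code 1001 → (2.000,10.878)–(1.000,10.566)
cell (2,4): code 0110 → (2.000,4.171)–(3.000,4.280)
cell (2,10): code 1001 → (3.000,10.574)–(2.000,10.878)
cell (3,4): code 0010 → (3.000,4.280)–(3.865,5.000)
cell (3,5): code 0111 → (3.865,5.000)–(4.000,5.329)
cell (3,7): code 1011 → (4.000,7.313)–(3.884,8.000)
cell (3,8): code 0011 → (3.884,8.000)–(3.854,9.000)
cell (3,9): code 0011 → (3.854,9.000)–(3.552,10.000)
cell (3,10): code 0001 → (3.552,10.000)–(3.000,10.574)
cell (4,5): code 0010 → (4.000,5.329)–(4.249,6.000)
cell (4,6): code 0011 → (4.249,6.000)–(4.088,7.000)
cell (4,7): code 0001 → (4.088,7.000)–(4.000,7.313)
total: 20 segments, chained into 1 closed loop(s), length Σ = 17.623816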